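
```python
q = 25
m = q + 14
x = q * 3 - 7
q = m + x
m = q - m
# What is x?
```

Trace (tracking x):
q = 25  # -> q = 25
m = q + 14  # -> m = 39
x = q * 3 - 7  # -> x = 68
q = m + x  # -> q = 107
m = q - m  # -> m = 68

Answer: 68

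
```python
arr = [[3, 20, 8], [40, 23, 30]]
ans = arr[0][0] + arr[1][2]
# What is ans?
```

Trace (tracking ans):
arr = [[3, 20, 8], [40, 23, 30]]  # -> arr = [[3, 20, 8], [40, 23, 30]]
ans = arr[0][0] + arr[1][2]  # -> ans = 33

Answer: 33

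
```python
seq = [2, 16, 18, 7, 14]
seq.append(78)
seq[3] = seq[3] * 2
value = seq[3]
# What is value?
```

Trace (tracking value):
seq = [2, 16, 18, 7, 14]  # -> seq = [2, 16, 18, 7, 14]
seq.append(78)  # -> seq = [2, 16, 18, 7, 14, 78]
seq[3] = seq[3] * 2  # -> seq = [2, 16, 18, 14, 14, 78]
value = seq[3]  # -> value = 14

Answer: 14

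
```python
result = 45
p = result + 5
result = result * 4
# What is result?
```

Answer: 180

Derivation:
Trace (tracking result):
result = 45  # -> result = 45
p = result + 5  # -> p = 50
result = result * 4  # -> result = 180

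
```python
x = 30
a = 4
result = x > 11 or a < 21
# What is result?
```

Trace (tracking result):
x = 30  # -> x = 30
a = 4  # -> a = 4
result = x > 11 or a < 21  # -> result = True

Answer: True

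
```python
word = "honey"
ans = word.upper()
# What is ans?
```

Trace (tracking ans):
word = 'honey'  # -> word = 'honey'
ans = word.upper()  # -> ans = 'HONEY'

Answer: 'HONEY'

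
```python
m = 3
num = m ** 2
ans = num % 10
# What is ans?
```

Trace (tracking ans):
m = 3  # -> m = 3
num = m ** 2  # -> num = 9
ans = num % 10  # -> ans = 9

Answer: 9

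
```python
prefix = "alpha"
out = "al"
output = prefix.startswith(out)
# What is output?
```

Answer: True

Derivation:
Trace (tracking output):
prefix = 'alpha'  # -> prefix = 'alpha'
out = 'al'  # -> out = 'al'
output = prefix.startswith(out)  # -> output = True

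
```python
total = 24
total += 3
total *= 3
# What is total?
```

Trace (tracking total):
total = 24  # -> total = 24
total += 3  # -> total = 27
total *= 3  # -> total = 81

Answer: 81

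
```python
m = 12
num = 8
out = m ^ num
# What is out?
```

Answer: 4

Derivation:
Trace (tracking out):
m = 12  # -> m = 12
num = 8  # -> num = 8
out = m ^ num  # -> out = 4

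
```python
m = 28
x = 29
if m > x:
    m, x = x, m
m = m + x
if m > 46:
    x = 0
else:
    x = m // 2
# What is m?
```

Trace (tracking m):
m = 28  # -> m = 28
x = 29  # -> x = 29
if m > x:  # condition is False
m = m + x  # -> m = 57
if m > 46:  # condition is True
    x = 0  # -> x = 0

Answer: 57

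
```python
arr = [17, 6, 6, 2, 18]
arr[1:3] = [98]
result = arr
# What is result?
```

Trace (tracking result):
arr = [17, 6, 6, 2, 18]  # -> arr = [17, 6, 6, 2, 18]
arr[1:3] = [98]  # -> arr = [17, 98, 2, 18]
result = arr  # -> result = [17, 98, 2, 18]

Answer: [17, 98, 2, 18]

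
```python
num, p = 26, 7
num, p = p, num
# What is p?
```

Answer: 26

Derivation:
Trace (tracking p):
num, p = (26, 7)  # -> num = 26, p = 7
num, p = (p, num)  # -> num = 7, p = 26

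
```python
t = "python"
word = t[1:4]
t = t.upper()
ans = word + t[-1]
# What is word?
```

Answer: 'yth'

Derivation:
Trace (tracking word):
t = 'python'  # -> t = 'python'
word = t[1:4]  # -> word = 'yth'
t = t.upper()  # -> t = 'PYTHON'
ans = word + t[-1]  # -> ans = 'ythN'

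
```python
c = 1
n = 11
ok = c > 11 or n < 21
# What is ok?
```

Answer: True

Derivation:
Trace (tracking ok):
c = 1  # -> c = 1
n = 11  # -> n = 11
ok = c > 11 or n < 21  # -> ok = True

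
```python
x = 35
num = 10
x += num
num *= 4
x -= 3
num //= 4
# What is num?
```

Answer: 10

Derivation:
Trace (tracking num):
x = 35  # -> x = 35
num = 10  # -> num = 10
x += num  # -> x = 45
num *= 4  # -> num = 40
x -= 3  # -> x = 42
num //= 4  # -> num = 10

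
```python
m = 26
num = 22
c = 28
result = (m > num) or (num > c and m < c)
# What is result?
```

Answer: True

Derivation:
Trace (tracking result):
m = 26  # -> m = 26
num = 22  # -> num = 22
c = 28  # -> c = 28
result = m > num or (num > c and m < c)  # -> result = True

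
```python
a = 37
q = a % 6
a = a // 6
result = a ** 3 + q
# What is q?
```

Answer: 1

Derivation:
Trace (tracking q):
a = 37  # -> a = 37
q = a % 6  # -> q = 1
a = a // 6  # -> a = 6
result = a ** 3 + q  # -> result = 217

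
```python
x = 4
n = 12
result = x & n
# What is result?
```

Trace (tracking result):
x = 4  # -> x = 4
n = 12  # -> n = 12
result = x & n  # -> result = 4

Answer: 4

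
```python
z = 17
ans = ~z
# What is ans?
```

Answer: -18

Derivation:
Trace (tracking ans):
z = 17  # -> z = 17
ans = ~z  # -> ans = -18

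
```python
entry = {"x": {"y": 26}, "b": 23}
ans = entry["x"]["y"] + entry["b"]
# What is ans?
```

Trace (tracking ans):
entry = {'x': {'y': 26}, 'b': 23}  # -> entry = {'x': {'y': 26}, 'b': 23}
ans = entry['x']['y'] + entry['b']  # -> ans = 49

Answer: 49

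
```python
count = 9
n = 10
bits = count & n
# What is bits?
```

Trace (tracking bits):
count = 9  # -> count = 9
n = 10  # -> n = 10
bits = count & n  # -> bits = 8

Answer: 8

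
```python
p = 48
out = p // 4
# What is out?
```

Answer: 12

Derivation:
Trace (tracking out):
p = 48  # -> p = 48
out = p // 4  # -> out = 12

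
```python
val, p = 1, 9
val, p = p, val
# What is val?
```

Answer: 9

Derivation:
Trace (tracking val):
val, p = (1, 9)  # -> val = 1, p = 9
val, p = (p, val)  # -> val = 9, p = 1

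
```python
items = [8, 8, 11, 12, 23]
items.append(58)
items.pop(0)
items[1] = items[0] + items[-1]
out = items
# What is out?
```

Answer: [8, 66, 12, 23, 58]

Derivation:
Trace (tracking out):
items = [8, 8, 11, 12, 23]  # -> items = [8, 8, 11, 12, 23]
items.append(58)  # -> items = [8, 8, 11, 12, 23, 58]
items.pop(0)  # -> items = [8, 11, 12, 23, 58]
items[1] = items[0] + items[-1]  # -> items = [8, 66, 12, 23, 58]
out = items  # -> out = [8, 66, 12, 23, 58]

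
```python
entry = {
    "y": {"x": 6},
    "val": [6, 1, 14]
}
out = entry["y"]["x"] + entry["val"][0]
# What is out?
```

Trace (tracking out):
entry = {'y': {'x': 6}, 'val': [6, 1, 14]}  # -> entry = {'y': {'x': 6}, 'val': [6, 1, 14]}
out = entry['y']['x'] + entry['val'][0]  # -> out = 12

Answer: 12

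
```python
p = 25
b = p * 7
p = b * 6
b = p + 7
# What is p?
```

Answer: 1050

Derivation:
Trace (tracking p):
p = 25  # -> p = 25
b = p * 7  # -> b = 175
p = b * 6  # -> p = 1050
b = p + 7  # -> b = 1057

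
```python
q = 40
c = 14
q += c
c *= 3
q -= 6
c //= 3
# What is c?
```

Answer: 14

Derivation:
Trace (tracking c):
q = 40  # -> q = 40
c = 14  # -> c = 14
q += c  # -> q = 54
c *= 3  # -> c = 42
q -= 6  # -> q = 48
c //= 3  # -> c = 14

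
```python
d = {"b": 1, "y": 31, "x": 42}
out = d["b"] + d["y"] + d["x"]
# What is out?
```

Trace (tracking out):
d = {'b': 1, 'y': 31, 'x': 42}  # -> d = {'b': 1, 'y': 31, 'x': 42}
out = d['b'] + d['y'] + d['x']  # -> out = 74

Answer: 74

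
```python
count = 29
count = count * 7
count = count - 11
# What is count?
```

Answer: 192

Derivation:
Trace (tracking count):
count = 29  # -> count = 29
count = count * 7  # -> count = 203
count = count - 11  # -> count = 192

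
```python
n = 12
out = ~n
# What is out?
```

Trace (tracking out):
n = 12  # -> n = 12
out = ~n  # -> out = -13

Answer: -13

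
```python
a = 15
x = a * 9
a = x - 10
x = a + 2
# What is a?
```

Trace (tracking a):
a = 15  # -> a = 15
x = a * 9  # -> x = 135
a = x - 10  # -> a = 125
x = a + 2  # -> x = 127

Answer: 125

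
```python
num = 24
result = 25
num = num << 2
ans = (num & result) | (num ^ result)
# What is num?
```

Answer: 96

Derivation:
Trace (tracking num):
num = 24  # -> num = 24
result = 25  # -> result = 25
num = num << 2  # -> num = 96
ans = num & result | num ^ result  # -> ans = 121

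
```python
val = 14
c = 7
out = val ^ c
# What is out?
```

Trace (tracking out):
val = 14  # -> val = 14
c = 7  # -> c = 7
out = val ^ c  # -> out = 9

Answer: 9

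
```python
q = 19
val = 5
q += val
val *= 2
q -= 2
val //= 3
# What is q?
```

Trace (tracking q):
q = 19  # -> q = 19
val = 5  # -> val = 5
q += val  # -> q = 24
val *= 2  # -> val = 10
q -= 2  # -> q = 22
val //= 3  # -> val = 3

Answer: 22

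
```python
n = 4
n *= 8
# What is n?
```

Trace (tracking n):
n = 4  # -> n = 4
n *= 8  # -> n = 32

Answer: 32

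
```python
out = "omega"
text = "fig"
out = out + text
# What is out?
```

Trace (tracking out):
out = 'omega'  # -> out = 'omega'
text = 'fig'  # -> text = 'fig'
out = out + text  # -> out = 'omegafig'

Answer: 'omegafig'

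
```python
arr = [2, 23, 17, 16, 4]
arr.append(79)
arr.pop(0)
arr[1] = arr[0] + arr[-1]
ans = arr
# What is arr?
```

Trace (tracking arr):
arr = [2, 23, 17, 16, 4]  # -> arr = [2, 23, 17, 16, 4]
arr.append(79)  # -> arr = [2, 23, 17, 16, 4, 79]
arr.pop(0)  # -> arr = [23, 17, 16, 4, 79]
arr[1] = arr[0] + arr[-1]  # -> arr = [23, 102, 16, 4, 79]
ans = arr  # -> ans = [23, 102, 16, 4, 79]

Answer: [23, 102, 16, 4, 79]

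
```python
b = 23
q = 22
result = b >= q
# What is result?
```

Trace (tracking result):
b = 23  # -> b = 23
q = 22  # -> q = 22
result = b >= q  # -> result = True

Answer: True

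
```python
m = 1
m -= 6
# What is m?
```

Answer: -5

Derivation:
Trace (tracking m):
m = 1  # -> m = 1
m -= 6  # -> m = -5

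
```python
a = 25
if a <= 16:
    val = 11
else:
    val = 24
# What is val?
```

Answer: 24

Derivation:
Trace (tracking val):
a = 25  # -> a = 25
if a <= 16:  # condition is False
else:
    val = 24  # -> val = 24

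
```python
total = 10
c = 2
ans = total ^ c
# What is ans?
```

Trace (tracking ans):
total = 10  # -> total = 10
c = 2  # -> c = 2
ans = total ^ c  # -> ans = 8

Answer: 8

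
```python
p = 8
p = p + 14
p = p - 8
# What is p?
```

Trace (tracking p):
p = 8  # -> p = 8
p = p + 14  # -> p = 22
p = p - 8  # -> p = 14

Answer: 14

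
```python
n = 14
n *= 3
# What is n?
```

Trace (tracking n):
n = 14  # -> n = 14
n *= 3  # -> n = 42

Answer: 42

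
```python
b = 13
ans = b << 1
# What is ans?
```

Answer: 26

Derivation:
Trace (tracking ans):
b = 13  # -> b = 13
ans = b << 1  # -> ans = 26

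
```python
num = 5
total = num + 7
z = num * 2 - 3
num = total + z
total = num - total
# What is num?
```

Trace (tracking num):
num = 5  # -> num = 5
total = num + 7  # -> total = 12
z = num * 2 - 3  # -> z = 7
num = total + z  # -> num = 19
total = num - total  # -> total = 7

Answer: 19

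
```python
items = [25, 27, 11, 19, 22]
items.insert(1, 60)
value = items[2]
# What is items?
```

Answer: [25, 60, 27, 11, 19, 22]

Derivation:
Trace (tracking items):
items = [25, 27, 11, 19, 22]  # -> items = [25, 27, 11, 19, 22]
items.insert(1, 60)  # -> items = [25, 60, 27, 11, 19, 22]
value = items[2]  # -> value = 27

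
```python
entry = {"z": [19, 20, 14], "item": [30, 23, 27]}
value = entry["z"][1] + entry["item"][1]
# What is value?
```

Trace (tracking value):
entry = {'z': [19, 20, 14], 'item': [30, 23, 27]}  # -> entry = {'z': [19, 20, 14], 'item': [30, 23, 27]}
value = entry['z'][1] + entry['item'][1]  # -> value = 43

Answer: 43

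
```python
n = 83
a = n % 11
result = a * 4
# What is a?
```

Answer: 6

Derivation:
Trace (tracking a):
n = 83  # -> n = 83
a = n % 11  # -> a = 6
result = a * 4  # -> result = 24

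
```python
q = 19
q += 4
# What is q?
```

Trace (tracking q):
q = 19  # -> q = 19
q += 4  # -> q = 23

Answer: 23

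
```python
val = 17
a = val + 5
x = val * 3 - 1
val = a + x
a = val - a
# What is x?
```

Answer: 50

Derivation:
Trace (tracking x):
val = 17  # -> val = 17
a = val + 5  # -> a = 22
x = val * 3 - 1  # -> x = 50
val = a + x  # -> val = 72
a = val - a  # -> a = 50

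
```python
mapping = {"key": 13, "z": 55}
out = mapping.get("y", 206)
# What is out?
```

Answer: 206

Derivation:
Trace (tracking out):
mapping = {'key': 13, 'z': 55}  # -> mapping = {'key': 13, 'z': 55}
out = mapping.get('y', 206)  # -> out = 206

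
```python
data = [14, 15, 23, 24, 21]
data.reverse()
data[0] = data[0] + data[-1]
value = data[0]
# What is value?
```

Answer: 35

Derivation:
Trace (tracking value):
data = [14, 15, 23, 24, 21]  # -> data = [14, 15, 23, 24, 21]
data.reverse()  # -> data = [21, 24, 23, 15, 14]
data[0] = data[0] + data[-1]  # -> data = [35, 24, 23, 15, 14]
value = data[0]  # -> value = 35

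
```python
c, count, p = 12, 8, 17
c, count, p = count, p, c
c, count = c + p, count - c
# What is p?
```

Trace (tracking p):
c, count, p = (12, 8, 17)  # -> c = 12, count = 8, p = 17
c, count, p = (count, p, c)  # -> c = 8, count = 17, p = 12
c, count = (c + p, count - c)  # -> c = 20, count = 9

Answer: 12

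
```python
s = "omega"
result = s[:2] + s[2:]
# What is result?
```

Answer: 'omega'

Derivation:
Trace (tracking result):
s = 'omega'  # -> s = 'omega'
result = s[:2] + s[2:]  # -> result = 'omega'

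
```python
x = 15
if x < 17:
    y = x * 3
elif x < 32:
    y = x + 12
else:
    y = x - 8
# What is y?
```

Answer: 45

Derivation:
Trace (tracking y):
x = 15  # -> x = 15
if x < 17:  # condition is True
    y = x * 3  # -> y = 45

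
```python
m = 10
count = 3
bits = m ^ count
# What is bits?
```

Trace (tracking bits):
m = 10  # -> m = 10
count = 3  # -> count = 3
bits = m ^ count  # -> bits = 9

Answer: 9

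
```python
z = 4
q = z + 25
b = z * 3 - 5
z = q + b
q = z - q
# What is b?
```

Answer: 7

Derivation:
Trace (tracking b):
z = 4  # -> z = 4
q = z + 25  # -> q = 29
b = z * 3 - 5  # -> b = 7
z = q + b  # -> z = 36
q = z - q  # -> q = 7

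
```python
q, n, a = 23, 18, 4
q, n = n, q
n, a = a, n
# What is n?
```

Trace (tracking n):
q, n, a = (23, 18, 4)  # -> q = 23, n = 18, a = 4
q, n = (n, q)  # -> q = 18, n = 23
n, a = (a, n)  # -> n = 4, a = 23

Answer: 4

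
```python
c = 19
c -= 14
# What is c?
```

Answer: 5

Derivation:
Trace (tracking c):
c = 19  # -> c = 19
c -= 14  # -> c = 5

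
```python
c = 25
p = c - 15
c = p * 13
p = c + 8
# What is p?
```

Answer: 138

Derivation:
Trace (tracking p):
c = 25  # -> c = 25
p = c - 15  # -> p = 10
c = p * 13  # -> c = 130
p = c + 8  # -> p = 138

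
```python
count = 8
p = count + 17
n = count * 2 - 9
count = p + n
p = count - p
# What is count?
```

Answer: 32

Derivation:
Trace (tracking count):
count = 8  # -> count = 8
p = count + 17  # -> p = 25
n = count * 2 - 9  # -> n = 7
count = p + n  # -> count = 32
p = count - p  # -> p = 7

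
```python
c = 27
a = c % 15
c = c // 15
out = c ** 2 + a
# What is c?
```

Answer: 1

Derivation:
Trace (tracking c):
c = 27  # -> c = 27
a = c % 15  # -> a = 12
c = c // 15  # -> c = 1
out = c ** 2 + a  # -> out = 13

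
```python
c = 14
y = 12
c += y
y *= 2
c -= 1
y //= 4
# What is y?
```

Trace (tracking y):
c = 14  # -> c = 14
y = 12  # -> y = 12
c += y  # -> c = 26
y *= 2  # -> y = 24
c -= 1  # -> c = 25
y //= 4  # -> y = 6

Answer: 6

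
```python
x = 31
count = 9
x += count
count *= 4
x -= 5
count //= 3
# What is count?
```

Answer: 12

Derivation:
Trace (tracking count):
x = 31  # -> x = 31
count = 9  # -> count = 9
x += count  # -> x = 40
count *= 4  # -> count = 36
x -= 5  # -> x = 35
count //= 3  # -> count = 12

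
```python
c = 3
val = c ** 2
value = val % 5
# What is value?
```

Answer: 4

Derivation:
Trace (tracking value):
c = 3  # -> c = 3
val = c ** 2  # -> val = 9
value = val % 5  # -> value = 4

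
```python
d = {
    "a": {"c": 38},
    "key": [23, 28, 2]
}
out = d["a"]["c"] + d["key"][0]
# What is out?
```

Answer: 61

Derivation:
Trace (tracking out):
d = {'a': {'c': 38}, 'key': [23, 28, 2]}  # -> d = {'a': {'c': 38}, 'key': [23, 28, 2]}
out = d['a']['c'] + d['key'][0]  # -> out = 61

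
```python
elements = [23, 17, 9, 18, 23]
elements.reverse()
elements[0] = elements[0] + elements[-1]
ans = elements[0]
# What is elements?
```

Trace (tracking elements):
elements = [23, 17, 9, 18, 23]  # -> elements = [23, 17, 9, 18, 23]
elements.reverse()  # -> elements = [23, 18, 9, 17, 23]
elements[0] = elements[0] + elements[-1]  # -> elements = [46, 18, 9, 17, 23]
ans = elements[0]  # -> ans = 46

Answer: [46, 18, 9, 17, 23]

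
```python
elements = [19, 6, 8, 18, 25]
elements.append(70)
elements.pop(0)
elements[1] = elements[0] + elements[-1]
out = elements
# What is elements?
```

Trace (tracking elements):
elements = [19, 6, 8, 18, 25]  # -> elements = [19, 6, 8, 18, 25]
elements.append(70)  # -> elements = [19, 6, 8, 18, 25, 70]
elements.pop(0)  # -> elements = [6, 8, 18, 25, 70]
elements[1] = elements[0] + elements[-1]  # -> elements = [6, 76, 18, 25, 70]
out = elements  # -> out = [6, 76, 18, 25, 70]

Answer: [6, 76, 18, 25, 70]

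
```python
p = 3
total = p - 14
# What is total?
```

Answer: -11

Derivation:
Trace (tracking total):
p = 3  # -> p = 3
total = p - 14  # -> total = -11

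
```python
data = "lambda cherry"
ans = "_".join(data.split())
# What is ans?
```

Trace (tracking ans):
data = 'lambda cherry'  # -> data = 'lambda cherry'
ans = '_'.join(data.split())  # -> ans = 'lambda_cherry'

Answer: 'lambda_cherry'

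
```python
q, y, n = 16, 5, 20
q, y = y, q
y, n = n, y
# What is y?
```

Answer: 20

Derivation:
Trace (tracking y):
q, y, n = (16, 5, 20)  # -> q = 16, y = 5, n = 20
q, y = (y, q)  # -> q = 5, y = 16
y, n = (n, y)  # -> y = 20, n = 16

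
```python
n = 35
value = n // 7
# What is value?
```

Trace (tracking value):
n = 35  # -> n = 35
value = n // 7  # -> value = 5

Answer: 5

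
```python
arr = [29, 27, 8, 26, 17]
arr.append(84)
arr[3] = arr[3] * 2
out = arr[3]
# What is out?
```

Answer: 52

Derivation:
Trace (tracking out):
arr = [29, 27, 8, 26, 17]  # -> arr = [29, 27, 8, 26, 17]
arr.append(84)  # -> arr = [29, 27, 8, 26, 17, 84]
arr[3] = arr[3] * 2  # -> arr = [29, 27, 8, 52, 17, 84]
out = arr[3]  # -> out = 52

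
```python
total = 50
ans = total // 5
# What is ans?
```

Answer: 10

Derivation:
Trace (tracking ans):
total = 50  # -> total = 50
ans = total // 5  # -> ans = 10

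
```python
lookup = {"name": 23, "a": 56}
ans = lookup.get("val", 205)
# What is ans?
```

Trace (tracking ans):
lookup = {'name': 23, 'a': 56}  # -> lookup = {'name': 23, 'a': 56}
ans = lookup.get('val', 205)  # -> ans = 205

Answer: 205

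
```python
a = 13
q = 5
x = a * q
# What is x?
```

Answer: 65

Derivation:
Trace (tracking x):
a = 13  # -> a = 13
q = 5  # -> q = 5
x = a * q  # -> x = 65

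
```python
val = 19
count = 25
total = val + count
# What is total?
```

Answer: 44

Derivation:
Trace (tracking total):
val = 19  # -> val = 19
count = 25  # -> count = 25
total = val + count  # -> total = 44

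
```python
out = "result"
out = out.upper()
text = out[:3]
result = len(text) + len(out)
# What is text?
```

Trace (tracking text):
out = 'result'  # -> out = 'result'
out = out.upper()  # -> out = 'RESULT'
text = out[:3]  # -> text = 'RES'
result = len(text) + len(out)  # -> result = 9

Answer: 'RES'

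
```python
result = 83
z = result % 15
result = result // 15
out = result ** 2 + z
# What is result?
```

Answer: 5

Derivation:
Trace (tracking result):
result = 83  # -> result = 83
z = result % 15  # -> z = 8
result = result // 15  # -> result = 5
out = result ** 2 + z  # -> out = 33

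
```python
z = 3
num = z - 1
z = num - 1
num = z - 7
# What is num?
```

Answer: -6

Derivation:
Trace (tracking num):
z = 3  # -> z = 3
num = z - 1  # -> num = 2
z = num - 1  # -> z = 1
num = z - 7  # -> num = -6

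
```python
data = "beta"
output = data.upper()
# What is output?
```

Answer: 'BETA'

Derivation:
Trace (tracking output):
data = 'beta'  # -> data = 'beta'
output = data.upper()  # -> output = 'BETA'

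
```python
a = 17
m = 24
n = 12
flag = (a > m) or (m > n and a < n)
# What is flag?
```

Answer: False

Derivation:
Trace (tracking flag):
a = 17  # -> a = 17
m = 24  # -> m = 24
n = 12  # -> n = 12
flag = a > m or (m > n and a < n)  # -> flag = False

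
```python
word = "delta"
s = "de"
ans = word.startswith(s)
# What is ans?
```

Answer: True

Derivation:
Trace (tracking ans):
word = 'delta'  # -> word = 'delta'
s = 'de'  # -> s = 'de'
ans = word.startswith(s)  # -> ans = True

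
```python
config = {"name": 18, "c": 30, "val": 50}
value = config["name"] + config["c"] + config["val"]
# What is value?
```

Answer: 98

Derivation:
Trace (tracking value):
config = {'name': 18, 'c': 30, 'val': 50}  # -> config = {'name': 18, 'c': 30, 'val': 50}
value = config['name'] + config['c'] + config['val']  # -> value = 98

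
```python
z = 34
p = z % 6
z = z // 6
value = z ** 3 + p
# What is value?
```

Trace (tracking value):
z = 34  # -> z = 34
p = z % 6  # -> p = 4
z = z // 6  # -> z = 5
value = z ** 3 + p  # -> value = 129

Answer: 129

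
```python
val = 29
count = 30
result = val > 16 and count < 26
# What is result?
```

Trace (tracking result):
val = 29  # -> val = 29
count = 30  # -> count = 30
result = val > 16 and count < 26  # -> result = False

Answer: False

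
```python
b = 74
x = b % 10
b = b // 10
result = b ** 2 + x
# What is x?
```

Answer: 4

Derivation:
Trace (tracking x):
b = 74  # -> b = 74
x = b % 10  # -> x = 4
b = b // 10  # -> b = 7
result = b ** 2 + x  # -> result = 53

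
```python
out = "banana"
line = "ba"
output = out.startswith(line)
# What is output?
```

Answer: True

Derivation:
Trace (tracking output):
out = 'banana'  # -> out = 'banana'
line = 'ba'  # -> line = 'ba'
output = out.startswith(line)  # -> output = True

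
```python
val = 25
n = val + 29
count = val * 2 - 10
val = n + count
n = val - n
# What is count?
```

Trace (tracking count):
val = 25  # -> val = 25
n = val + 29  # -> n = 54
count = val * 2 - 10  # -> count = 40
val = n + count  # -> val = 94
n = val - n  # -> n = 40

Answer: 40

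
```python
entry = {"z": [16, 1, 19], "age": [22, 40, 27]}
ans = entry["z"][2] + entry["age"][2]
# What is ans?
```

Trace (tracking ans):
entry = {'z': [16, 1, 19], 'age': [22, 40, 27]}  # -> entry = {'z': [16, 1, 19], 'age': [22, 40, 27]}
ans = entry['z'][2] + entry['age'][2]  # -> ans = 46

Answer: 46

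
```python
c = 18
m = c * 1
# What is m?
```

Answer: 18

Derivation:
Trace (tracking m):
c = 18  # -> c = 18
m = c * 1  # -> m = 18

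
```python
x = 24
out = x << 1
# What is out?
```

Trace (tracking out):
x = 24  # -> x = 24
out = x << 1  # -> out = 48

Answer: 48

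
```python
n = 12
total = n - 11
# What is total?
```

Trace (tracking total):
n = 12  # -> n = 12
total = n - 11  # -> total = 1

Answer: 1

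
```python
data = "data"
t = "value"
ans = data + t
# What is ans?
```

Trace (tracking ans):
data = 'data'  # -> data = 'data'
t = 'value'  # -> t = 'value'
ans = data + t  # -> ans = 'datavalue'

Answer: 'datavalue'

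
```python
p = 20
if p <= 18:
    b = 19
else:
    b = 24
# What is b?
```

Trace (tracking b):
p = 20  # -> p = 20
if p <= 18:  # condition is False
else:
    b = 24  # -> b = 24

Answer: 24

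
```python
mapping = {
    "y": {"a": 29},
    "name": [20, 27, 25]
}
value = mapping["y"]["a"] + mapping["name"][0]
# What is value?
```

Answer: 49

Derivation:
Trace (tracking value):
mapping = {'y': {'a': 29}, 'name': [20, 27, 25]}  # -> mapping = {'y': {'a': 29}, 'name': [20, 27, 25]}
value = mapping['y']['a'] + mapping['name'][0]  # -> value = 49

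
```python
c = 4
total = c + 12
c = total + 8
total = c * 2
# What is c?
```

Trace (tracking c):
c = 4  # -> c = 4
total = c + 12  # -> total = 16
c = total + 8  # -> c = 24
total = c * 2  # -> total = 48

Answer: 24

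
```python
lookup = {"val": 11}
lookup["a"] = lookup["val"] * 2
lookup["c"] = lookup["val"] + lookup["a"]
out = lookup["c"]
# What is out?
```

Trace (tracking out):
lookup = {'val': 11}  # -> lookup = {'val': 11}
lookup['a'] = lookup['val'] * 2  # -> lookup = {'val': 11, 'a': 22}
lookup['c'] = lookup['val'] + lookup['a']  # -> lookup = {'val': 11, 'a': 22, 'c': 33}
out = lookup['c']  # -> out = 33

Answer: 33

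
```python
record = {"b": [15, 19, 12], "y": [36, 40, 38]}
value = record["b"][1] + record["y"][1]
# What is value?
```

Answer: 59

Derivation:
Trace (tracking value):
record = {'b': [15, 19, 12], 'y': [36, 40, 38]}  # -> record = {'b': [15, 19, 12], 'y': [36, 40, 38]}
value = record['b'][1] + record['y'][1]  # -> value = 59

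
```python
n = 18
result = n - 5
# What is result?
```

Trace (tracking result):
n = 18  # -> n = 18
result = n - 5  # -> result = 13

Answer: 13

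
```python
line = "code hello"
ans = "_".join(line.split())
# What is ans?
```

Answer: 'code_hello'

Derivation:
Trace (tracking ans):
line = 'code hello'  # -> line = 'code hello'
ans = '_'.join(line.split())  # -> ans = 'code_hello'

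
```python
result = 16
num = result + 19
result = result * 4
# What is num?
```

Answer: 35

Derivation:
Trace (tracking num):
result = 16  # -> result = 16
num = result + 19  # -> num = 35
result = result * 4  # -> result = 64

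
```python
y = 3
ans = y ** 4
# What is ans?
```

Trace (tracking ans):
y = 3  # -> y = 3
ans = y ** 4  # -> ans = 81

Answer: 81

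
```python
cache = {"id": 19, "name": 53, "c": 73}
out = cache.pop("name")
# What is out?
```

Answer: 53

Derivation:
Trace (tracking out):
cache = {'id': 19, 'name': 53, 'c': 73}  # -> cache = {'id': 19, 'name': 53, 'c': 73}
out = cache.pop('name')  # -> out = 53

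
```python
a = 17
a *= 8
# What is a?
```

Trace (tracking a):
a = 17  # -> a = 17
a *= 8  # -> a = 136

Answer: 136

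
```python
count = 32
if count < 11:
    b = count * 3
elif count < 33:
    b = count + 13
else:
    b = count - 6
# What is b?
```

Answer: 45

Derivation:
Trace (tracking b):
count = 32  # -> count = 32
if count < 11:  # condition is False
elif count < 33:  # condition is True
    b = count + 13  # -> b = 45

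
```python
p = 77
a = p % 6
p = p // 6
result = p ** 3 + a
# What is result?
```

Trace (tracking result):
p = 77  # -> p = 77
a = p % 6  # -> a = 5
p = p // 6  # -> p = 12
result = p ** 3 + a  # -> result = 1733

Answer: 1733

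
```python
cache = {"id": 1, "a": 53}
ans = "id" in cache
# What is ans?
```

Trace (tracking ans):
cache = {'id': 1, 'a': 53}  # -> cache = {'id': 1, 'a': 53}
ans = 'id' in cache  # -> ans = True

Answer: True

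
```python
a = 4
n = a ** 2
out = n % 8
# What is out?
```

Trace (tracking out):
a = 4  # -> a = 4
n = a ** 2  # -> n = 16
out = n % 8  # -> out = 0

Answer: 0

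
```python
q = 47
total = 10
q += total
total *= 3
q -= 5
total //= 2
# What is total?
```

Answer: 15

Derivation:
Trace (tracking total):
q = 47  # -> q = 47
total = 10  # -> total = 10
q += total  # -> q = 57
total *= 3  # -> total = 30
q -= 5  # -> q = 52
total //= 2  # -> total = 15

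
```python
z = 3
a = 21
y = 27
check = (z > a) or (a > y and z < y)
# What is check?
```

Trace (tracking check):
z = 3  # -> z = 3
a = 21  # -> a = 21
y = 27  # -> y = 27
check = z > a or (a > y and z < y)  # -> check = False

Answer: False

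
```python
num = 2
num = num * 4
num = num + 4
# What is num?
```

Trace (tracking num):
num = 2  # -> num = 2
num = num * 4  # -> num = 8
num = num + 4  # -> num = 12

Answer: 12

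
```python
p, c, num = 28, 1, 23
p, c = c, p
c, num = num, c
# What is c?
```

Answer: 23

Derivation:
Trace (tracking c):
p, c, num = (28, 1, 23)  # -> p = 28, c = 1, num = 23
p, c = (c, p)  # -> p = 1, c = 28
c, num = (num, c)  # -> c = 23, num = 28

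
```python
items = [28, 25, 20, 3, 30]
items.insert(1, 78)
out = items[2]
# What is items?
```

Answer: [28, 78, 25, 20, 3, 30]

Derivation:
Trace (tracking items):
items = [28, 25, 20, 3, 30]  # -> items = [28, 25, 20, 3, 30]
items.insert(1, 78)  # -> items = [28, 78, 25, 20, 3, 30]
out = items[2]  # -> out = 25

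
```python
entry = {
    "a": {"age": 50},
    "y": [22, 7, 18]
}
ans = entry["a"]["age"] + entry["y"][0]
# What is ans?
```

Trace (tracking ans):
entry = {'a': {'age': 50}, 'y': [22, 7, 18]}  # -> entry = {'a': {'age': 50}, 'y': [22, 7, 18]}
ans = entry['a']['age'] + entry['y'][0]  # -> ans = 72

Answer: 72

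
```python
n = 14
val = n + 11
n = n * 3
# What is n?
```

Answer: 42

Derivation:
Trace (tracking n):
n = 14  # -> n = 14
val = n + 11  # -> val = 25
n = n * 3  # -> n = 42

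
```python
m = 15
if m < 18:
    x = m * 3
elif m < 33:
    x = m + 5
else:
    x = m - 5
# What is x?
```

Trace (tracking x):
m = 15  # -> m = 15
if m < 18:  # condition is True
    x = m * 3  # -> x = 45

Answer: 45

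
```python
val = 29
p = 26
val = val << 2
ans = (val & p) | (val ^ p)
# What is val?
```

Answer: 116

Derivation:
Trace (tracking val):
val = 29  # -> val = 29
p = 26  # -> p = 26
val = val << 2  # -> val = 116
ans = val & p | val ^ p  # -> ans = 126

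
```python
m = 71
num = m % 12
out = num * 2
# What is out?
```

Answer: 22

Derivation:
Trace (tracking out):
m = 71  # -> m = 71
num = m % 12  # -> num = 11
out = num * 2  # -> out = 22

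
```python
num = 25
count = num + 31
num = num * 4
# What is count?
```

Trace (tracking count):
num = 25  # -> num = 25
count = num + 31  # -> count = 56
num = num * 4  # -> num = 100

Answer: 56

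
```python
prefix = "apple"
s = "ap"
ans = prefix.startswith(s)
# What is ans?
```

Trace (tracking ans):
prefix = 'apple'  # -> prefix = 'apple'
s = 'ap'  # -> s = 'ap'
ans = prefix.startswith(s)  # -> ans = True

Answer: True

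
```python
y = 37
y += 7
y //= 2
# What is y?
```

Trace (tracking y):
y = 37  # -> y = 37
y += 7  # -> y = 44
y //= 2  # -> y = 22

Answer: 22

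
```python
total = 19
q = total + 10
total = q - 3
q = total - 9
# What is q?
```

Answer: 17

Derivation:
Trace (tracking q):
total = 19  # -> total = 19
q = total + 10  # -> q = 29
total = q - 3  # -> total = 26
q = total - 9  # -> q = 17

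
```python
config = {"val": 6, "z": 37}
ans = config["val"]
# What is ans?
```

Answer: 6

Derivation:
Trace (tracking ans):
config = {'val': 6, 'z': 37}  # -> config = {'val': 6, 'z': 37}
ans = config['val']  # -> ans = 6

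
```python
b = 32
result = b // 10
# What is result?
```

Trace (tracking result):
b = 32  # -> b = 32
result = b // 10  # -> result = 3

Answer: 3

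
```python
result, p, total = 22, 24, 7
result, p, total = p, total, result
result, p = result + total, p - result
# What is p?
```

Answer: -17

Derivation:
Trace (tracking p):
result, p, total = (22, 24, 7)  # -> result = 22, p = 24, total = 7
result, p, total = (p, total, result)  # -> result = 24, p = 7, total = 22
result, p = (result + total, p - result)  # -> result = 46, p = -17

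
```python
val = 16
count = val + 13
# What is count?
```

Trace (tracking count):
val = 16  # -> val = 16
count = val + 13  # -> count = 29

Answer: 29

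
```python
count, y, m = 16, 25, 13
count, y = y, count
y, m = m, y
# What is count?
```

Trace (tracking count):
count, y, m = (16, 25, 13)  # -> count = 16, y = 25, m = 13
count, y = (y, count)  # -> count = 25, y = 16
y, m = (m, y)  # -> y = 13, m = 16

Answer: 25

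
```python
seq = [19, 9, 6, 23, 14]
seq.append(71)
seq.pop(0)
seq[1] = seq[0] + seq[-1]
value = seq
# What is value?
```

Answer: [9, 80, 23, 14, 71]

Derivation:
Trace (tracking value):
seq = [19, 9, 6, 23, 14]  # -> seq = [19, 9, 6, 23, 14]
seq.append(71)  # -> seq = [19, 9, 6, 23, 14, 71]
seq.pop(0)  # -> seq = [9, 6, 23, 14, 71]
seq[1] = seq[0] + seq[-1]  # -> seq = [9, 80, 23, 14, 71]
value = seq  # -> value = [9, 80, 23, 14, 71]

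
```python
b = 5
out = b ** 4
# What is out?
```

Answer: 625

Derivation:
Trace (tracking out):
b = 5  # -> b = 5
out = b ** 4  # -> out = 625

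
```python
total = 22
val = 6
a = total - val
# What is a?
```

Trace (tracking a):
total = 22  # -> total = 22
val = 6  # -> val = 6
a = total - val  # -> a = 16

Answer: 16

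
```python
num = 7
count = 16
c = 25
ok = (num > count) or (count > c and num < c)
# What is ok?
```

Trace (tracking ok):
num = 7  # -> num = 7
count = 16  # -> count = 16
c = 25  # -> c = 25
ok = num > count or (count > c and num < c)  # -> ok = False

Answer: False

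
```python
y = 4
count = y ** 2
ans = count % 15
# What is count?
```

Trace (tracking count):
y = 4  # -> y = 4
count = y ** 2  # -> count = 16
ans = count % 15  # -> ans = 1

Answer: 16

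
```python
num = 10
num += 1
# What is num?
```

Answer: 11

Derivation:
Trace (tracking num):
num = 10  # -> num = 10
num += 1  # -> num = 11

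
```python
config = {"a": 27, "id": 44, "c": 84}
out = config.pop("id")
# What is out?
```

Answer: 44

Derivation:
Trace (tracking out):
config = {'a': 27, 'id': 44, 'c': 84}  # -> config = {'a': 27, 'id': 44, 'c': 84}
out = config.pop('id')  # -> out = 44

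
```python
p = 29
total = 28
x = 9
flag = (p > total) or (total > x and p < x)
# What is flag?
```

Trace (tracking flag):
p = 29  # -> p = 29
total = 28  # -> total = 28
x = 9  # -> x = 9
flag = p > total or (total > x and p < x)  # -> flag = True

Answer: True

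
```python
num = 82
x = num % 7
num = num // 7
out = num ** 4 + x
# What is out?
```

Trace (tracking out):
num = 82  # -> num = 82
x = num % 7  # -> x = 5
num = num // 7  # -> num = 11
out = num ** 4 + x  # -> out = 14646

Answer: 14646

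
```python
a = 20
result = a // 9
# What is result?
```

Trace (tracking result):
a = 20  # -> a = 20
result = a // 9  # -> result = 2

Answer: 2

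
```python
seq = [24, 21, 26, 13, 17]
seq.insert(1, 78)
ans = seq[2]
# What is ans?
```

Answer: 21

Derivation:
Trace (tracking ans):
seq = [24, 21, 26, 13, 17]  # -> seq = [24, 21, 26, 13, 17]
seq.insert(1, 78)  # -> seq = [24, 78, 21, 26, 13, 17]
ans = seq[2]  # -> ans = 21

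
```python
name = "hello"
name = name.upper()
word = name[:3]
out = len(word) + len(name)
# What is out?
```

Answer: 8

Derivation:
Trace (tracking out):
name = 'hello'  # -> name = 'hello'
name = name.upper()  # -> name = 'HELLO'
word = name[:3]  # -> word = 'HEL'
out = len(word) + len(name)  # -> out = 8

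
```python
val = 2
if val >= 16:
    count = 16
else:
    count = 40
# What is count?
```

Trace (tracking count):
val = 2  # -> val = 2
if val >= 16:  # condition is False
else:
    count = 40  # -> count = 40

Answer: 40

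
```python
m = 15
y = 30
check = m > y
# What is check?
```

Trace (tracking check):
m = 15  # -> m = 15
y = 30  # -> y = 30
check = m > y  # -> check = False

Answer: False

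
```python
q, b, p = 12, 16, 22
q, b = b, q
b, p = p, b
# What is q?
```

Answer: 16

Derivation:
Trace (tracking q):
q, b, p = (12, 16, 22)  # -> q = 12, b = 16, p = 22
q, b = (b, q)  # -> q = 16, b = 12
b, p = (p, b)  # -> b = 22, p = 12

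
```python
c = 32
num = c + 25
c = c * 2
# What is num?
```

Answer: 57

Derivation:
Trace (tracking num):
c = 32  # -> c = 32
num = c + 25  # -> num = 57
c = c * 2  # -> c = 64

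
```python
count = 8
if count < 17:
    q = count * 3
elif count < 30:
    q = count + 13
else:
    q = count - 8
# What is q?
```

Answer: 24

Derivation:
Trace (tracking q):
count = 8  # -> count = 8
if count < 17:  # condition is True
    q = count * 3  # -> q = 24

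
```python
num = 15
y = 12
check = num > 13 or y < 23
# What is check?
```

Trace (tracking check):
num = 15  # -> num = 15
y = 12  # -> y = 12
check = num > 13 or y < 23  # -> check = True

Answer: True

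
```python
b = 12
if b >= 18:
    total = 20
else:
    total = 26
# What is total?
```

Answer: 26

Derivation:
Trace (tracking total):
b = 12  # -> b = 12
if b >= 18:  # condition is False
else:
    total = 26  # -> total = 26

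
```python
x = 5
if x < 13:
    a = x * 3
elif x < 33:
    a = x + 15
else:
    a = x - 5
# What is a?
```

Answer: 15

Derivation:
Trace (tracking a):
x = 5  # -> x = 5
if x < 13:  # condition is True
    a = x * 3  # -> a = 15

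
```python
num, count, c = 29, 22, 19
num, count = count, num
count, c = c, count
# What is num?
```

Answer: 22

Derivation:
Trace (tracking num):
num, count, c = (29, 22, 19)  # -> num = 29, count = 22, c = 19
num, count = (count, num)  # -> num = 22, count = 29
count, c = (c, count)  # -> count = 19, c = 29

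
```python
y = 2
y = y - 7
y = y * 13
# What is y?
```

Answer: -65

Derivation:
Trace (tracking y):
y = 2  # -> y = 2
y = y - 7  # -> y = -5
y = y * 13  # -> y = -65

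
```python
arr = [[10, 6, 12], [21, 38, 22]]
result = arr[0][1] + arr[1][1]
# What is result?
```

Trace (tracking result):
arr = [[10, 6, 12], [21, 38, 22]]  # -> arr = [[10, 6, 12], [21, 38, 22]]
result = arr[0][1] + arr[1][1]  # -> result = 44

Answer: 44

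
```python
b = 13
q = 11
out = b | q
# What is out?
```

Answer: 15

Derivation:
Trace (tracking out):
b = 13  # -> b = 13
q = 11  # -> q = 11
out = b | q  # -> out = 15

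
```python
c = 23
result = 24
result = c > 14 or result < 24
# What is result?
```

Answer: True

Derivation:
Trace (tracking result):
c = 23  # -> c = 23
result = 24  # -> result = 24
result = c > 14 or result < 24  # -> result = True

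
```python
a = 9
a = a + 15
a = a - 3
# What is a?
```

Trace (tracking a):
a = 9  # -> a = 9
a = a + 15  # -> a = 24
a = a - 3  # -> a = 21

Answer: 21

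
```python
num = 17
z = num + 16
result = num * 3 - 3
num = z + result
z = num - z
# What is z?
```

Answer: 48

Derivation:
Trace (tracking z):
num = 17  # -> num = 17
z = num + 16  # -> z = 33
result = num * 3 - 3  # -> result = 48
num = z + result  # -> num = 81
z = num - z  # -> z = 48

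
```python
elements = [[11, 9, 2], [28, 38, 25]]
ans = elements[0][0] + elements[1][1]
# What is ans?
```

Trace (tracking ans):
elements = [[11, 9, 2], [28, 38, 25]]  # -> elements = [[11, 9, 2], [28, 38, 25]]
ans = elements[0][0] + elements[1][1]  # -> ans = 49

Answer: 49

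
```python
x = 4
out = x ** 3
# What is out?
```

Trace (tracking out):
x = 4  # -> x = 4
out = x ** 3  # -> out = 64

Answer: 64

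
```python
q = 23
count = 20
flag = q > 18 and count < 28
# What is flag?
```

Answer: True

Derivation:
Trace (tracking flag):
q = 23  # -> q = 23
count = 20  # -> count = 20
flag = q > 18 and count < 28  # -> flag = True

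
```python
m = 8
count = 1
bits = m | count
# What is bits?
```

Answer: 9

Derivation:
Trace (tracking bits):
m = 8  # -> m = 8
count = 1  # -> count = 1
bits = m | count  # -> bits = 9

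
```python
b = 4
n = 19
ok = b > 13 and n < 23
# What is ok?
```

Answer: False

Derivation:
Trace (tracking ok):
b = 4  # -> b = 4
n = 19  # -> n = 19
ok = b > 13 and n < 23  # -> ok = False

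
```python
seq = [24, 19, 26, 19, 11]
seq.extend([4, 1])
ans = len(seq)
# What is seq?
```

Trace (tracking seq):
seq = [24, 19, 26, 19, 11]  # -> seq = [24, 19, 26, 19, 11]
seq.extend([4, 1])  # -> seq = [24, 19, 26, 19, 11, 4, 1]
ans = len(seq)  # -> ans = 7

Answer: [24, 19, 26, 19, 11, 4, 1]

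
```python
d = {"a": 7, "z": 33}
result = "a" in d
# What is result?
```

Trace (tracking result):
d = {'a': 7, 'z': 33}  # -> d = {'a': 7, 'z': 33}
result = 'a' in d  # -> result = True

Answer: True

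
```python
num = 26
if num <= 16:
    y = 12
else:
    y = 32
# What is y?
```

Answer: 32

Derivation:
Trace (tracking y):
num = 26  # -> num = 26
if num <= 16:  # condition is False
else:
    y = 32  # -> y = 32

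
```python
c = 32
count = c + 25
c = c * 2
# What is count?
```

Trace (tracking count):
c = 32  # -> c = 32
count = c + 25  # -> count = 57
c = c * 2  # -> c = 64

Answer: 57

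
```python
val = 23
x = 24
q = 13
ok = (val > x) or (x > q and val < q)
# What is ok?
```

Trace (tracking ok):
val = 23  # -> val = 23
x = 24  # -> x = 24
q = 13  # -> q = 13
ok = val > x or (x > q and val < q)  # -> ok = False

Answer: False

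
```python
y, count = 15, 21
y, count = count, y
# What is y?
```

Trace (tracking y):
y, count = (15, 21)  # -> y = 15, count = 21
y, count = (count, y)  # -> y = 21, count = 15

Answer: 21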